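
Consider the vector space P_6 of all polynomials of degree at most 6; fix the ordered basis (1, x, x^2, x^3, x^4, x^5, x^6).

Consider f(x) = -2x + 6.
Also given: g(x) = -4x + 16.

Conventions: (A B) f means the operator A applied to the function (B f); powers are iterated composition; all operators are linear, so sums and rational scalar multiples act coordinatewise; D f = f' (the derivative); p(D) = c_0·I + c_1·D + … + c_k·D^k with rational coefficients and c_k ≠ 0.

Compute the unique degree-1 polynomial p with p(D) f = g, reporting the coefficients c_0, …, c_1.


c_0 = 2, c_1 = -2

D^0 f = -2x + 6
D^1 f = -2
matching coefficients of g against c_0 f + c_1 Df + … from the top degree down determines the c_i
solution: c_0 = 2, c_1 = -2


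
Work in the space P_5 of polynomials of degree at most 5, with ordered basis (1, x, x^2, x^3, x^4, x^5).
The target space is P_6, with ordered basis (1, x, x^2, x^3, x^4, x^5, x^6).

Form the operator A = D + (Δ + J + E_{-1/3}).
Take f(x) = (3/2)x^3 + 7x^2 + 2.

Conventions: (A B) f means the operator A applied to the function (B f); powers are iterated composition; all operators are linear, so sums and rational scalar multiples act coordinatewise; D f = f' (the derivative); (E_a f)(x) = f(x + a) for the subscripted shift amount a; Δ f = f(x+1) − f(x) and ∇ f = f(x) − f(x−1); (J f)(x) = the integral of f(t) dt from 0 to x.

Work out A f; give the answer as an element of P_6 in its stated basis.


the image equals g(x) = (3/8)x^4 + (23/6)x^3 + (29/2)x^2 + (91/3)x + 101/9

D f = (9/2)x^2 + 14x
Δ f = (9/2)x^2 + (37/2)x + 17/2
J f = (3/8)x^4 + (7/3)x^3 + 2x
E_{-1/3} f = (3/2)x^3 + (11/2)x^2 - (25/6)x + 49/18
(Δ + J + E_{-1/3}) f = (3/8)x^4 + (23/6)x^3 + 10x^2 + (49/3)x + 101/9
(D + (Δ + J + E_{-1/3})) f = (3/8)x^4 + (23/6)x^3 + (29/2)x^2 + (91/3)x + 101/9


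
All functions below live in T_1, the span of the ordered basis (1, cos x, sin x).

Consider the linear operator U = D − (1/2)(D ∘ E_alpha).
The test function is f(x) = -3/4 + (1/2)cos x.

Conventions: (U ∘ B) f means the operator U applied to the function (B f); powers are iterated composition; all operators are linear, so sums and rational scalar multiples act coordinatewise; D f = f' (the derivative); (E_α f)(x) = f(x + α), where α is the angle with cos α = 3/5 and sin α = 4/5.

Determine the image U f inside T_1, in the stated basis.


the result is g(x) = (1/5)cos x - (7/20)sin x

D f = -(1/2)sin x
E_alpha f = -3/4 + (3/10)cos x - (2/5)sin x
D E_alpha f = -(2/5)cos x - (3/10)sin x
(-(1/2)(D ∘ E_alpha)) f = (1/5)cos x + (3/20)sin x
(D − (1/2)(D ∘ E_alpha)) f = (1/5)cos x - (7/20)sin x


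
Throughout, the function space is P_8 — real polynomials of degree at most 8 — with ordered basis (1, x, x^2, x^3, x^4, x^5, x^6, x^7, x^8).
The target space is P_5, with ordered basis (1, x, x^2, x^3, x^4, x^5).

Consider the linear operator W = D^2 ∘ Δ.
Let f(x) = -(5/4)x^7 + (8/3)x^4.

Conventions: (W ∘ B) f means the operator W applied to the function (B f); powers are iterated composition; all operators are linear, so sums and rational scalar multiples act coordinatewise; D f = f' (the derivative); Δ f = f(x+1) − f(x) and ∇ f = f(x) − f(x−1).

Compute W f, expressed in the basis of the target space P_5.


Δ f = -(35/4)x^6 - (105/4)x^5 - (175/4)x^4 - (397/12)x^3 - (41/4)x^2 + (23/12)x + 17/12
D Δ f = -(105/2)x^5 - (525/4)x^4 - 175x^3 - (397/4)x^2 - (41/2)x + 23/12
D D Δ f = -(525/2)x^4 - 525x^3 - 525x^2 - (397/2)x - 41/2

the image equals g(x) = -(525/2)x^4 - 525x^3 - 525x^2 - (397/2)x - 41/2


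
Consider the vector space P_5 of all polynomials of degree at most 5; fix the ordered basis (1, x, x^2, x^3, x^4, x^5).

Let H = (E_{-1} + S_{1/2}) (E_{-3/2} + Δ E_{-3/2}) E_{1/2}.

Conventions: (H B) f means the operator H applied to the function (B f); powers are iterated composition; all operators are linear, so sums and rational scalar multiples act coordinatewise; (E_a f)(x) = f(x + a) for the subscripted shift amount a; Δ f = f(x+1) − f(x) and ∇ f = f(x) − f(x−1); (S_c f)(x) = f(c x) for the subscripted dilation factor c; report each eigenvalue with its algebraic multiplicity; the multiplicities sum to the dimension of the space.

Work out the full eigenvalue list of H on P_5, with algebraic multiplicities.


image of 1: 2
image of x: (3/2)x - 1
image of x^2: (5/4)x^2 - 2x + 1
image of x^3: (9/8)x^3 - 3x^2 + 3x - 1
image of x^4: (17/16)x^4 - 4x^3 + 6x^2 - 4x + 1
image of x^5: (33/32)x^5 - 5x^4 + 10x^3 - 10x^2 + 5x - 1
the matrix is upper triangular; its diagonal is (2, 3/2, 5/4, 9/8, 17/16, 33/32)
for a triangular matrix the eigenvalues are the diagonal entries, with algebraic multiplicity their repetition count

λ = 33/32 (multiplicity 1), λ = 17/16 (multiplicity 1), λ = 9/8 (multiplicity 1), λ = 5/4 (multiplicity 1), λ = 3/2 (multiplicity 1), λ = 2 (multiplicity 1)


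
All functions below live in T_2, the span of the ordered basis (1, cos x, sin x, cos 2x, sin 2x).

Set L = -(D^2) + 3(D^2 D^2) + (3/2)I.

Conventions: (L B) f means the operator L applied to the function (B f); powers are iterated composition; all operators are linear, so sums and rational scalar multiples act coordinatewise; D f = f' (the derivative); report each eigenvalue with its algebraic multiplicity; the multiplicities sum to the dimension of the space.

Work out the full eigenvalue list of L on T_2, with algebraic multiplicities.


λ = 3/2 (multiplicity 1), λ = 11/2 (multiplicity 2), λ = 107/2 (multiplicity 2)

image of 1: 3/2
image of cos x: (11/2)cos x
image of sin x: (11/2)sin x
image of cos 2x: (107/2)cos 2x
image of sin 2x: (107/2)sin 2x
the matrix is diagonal; its diagonal is (3/2, 11/2, 11/2, 107/2, 107/2)
for a triangular matrix the eigenvalues are the diagonal entries, with algebraic multiplicity their repetition count


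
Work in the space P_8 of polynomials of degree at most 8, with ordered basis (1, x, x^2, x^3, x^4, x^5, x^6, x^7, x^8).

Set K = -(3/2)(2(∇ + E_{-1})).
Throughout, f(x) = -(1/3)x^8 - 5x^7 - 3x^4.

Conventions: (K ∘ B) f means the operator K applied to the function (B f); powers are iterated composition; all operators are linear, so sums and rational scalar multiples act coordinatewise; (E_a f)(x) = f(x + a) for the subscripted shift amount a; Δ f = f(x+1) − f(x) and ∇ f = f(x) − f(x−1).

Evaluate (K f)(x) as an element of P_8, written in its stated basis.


∇ f = -(8/3)x^7 - (77/3)x^6 + (259/3)x^5 - (455/3)x^4 + (433/3)x^3 - (233/3)x^2 + (61/3)x - 5/3
E_{-1} f = -(1/3)x^8 - (7/3)x^7 + (77/3)x^6 - (259/3)x^5 + (446/3)x^4 - (433/3)x^3 + (233/3)x^2 - (61/3)x + 5/3
(∇ + E_{-1}) f = -(1/3)x^8 - 5x^7 - 3x^4
(2(∇ + E_{-1})) f = -(2/3)x^8 - 10x^7 - 6x^4
(-(3/2)(2(∇ + E_{-1}))) f = x^8 + 15x^7 + 9x^4

the image equals g(x) = x^8 + 15x^7 + 9x^4


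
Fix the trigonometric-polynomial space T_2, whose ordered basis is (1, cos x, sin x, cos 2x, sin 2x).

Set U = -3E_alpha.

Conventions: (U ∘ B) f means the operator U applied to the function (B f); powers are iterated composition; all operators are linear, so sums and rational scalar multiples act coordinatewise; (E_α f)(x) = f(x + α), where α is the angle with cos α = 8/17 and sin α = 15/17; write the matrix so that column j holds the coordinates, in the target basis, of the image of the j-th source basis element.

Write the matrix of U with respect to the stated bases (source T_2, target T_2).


the matrix is [[-3, 0, 0, 0, 0]; [0, -24/17, -45/17, 0, 0]; [0, 45/17, -24/17, 0, 0]; [0, 0, 0, 483/289, -720/289]; [0, 0, 0, 720/289, 483/289]] (rows listed top to bottom)

image of 1: -3
image of cos x: -(24/17)cos x + (45/17)sin x
image of sin x: -(45/17)cos x - (24/17)sin x
image of cos 2x: (483/289)cos 2x + (720/289)sin 2x
image of sin 2x: -(720/289)cos 2x + (483/289)sin 2x
each image's coordinates form column j of the matrix


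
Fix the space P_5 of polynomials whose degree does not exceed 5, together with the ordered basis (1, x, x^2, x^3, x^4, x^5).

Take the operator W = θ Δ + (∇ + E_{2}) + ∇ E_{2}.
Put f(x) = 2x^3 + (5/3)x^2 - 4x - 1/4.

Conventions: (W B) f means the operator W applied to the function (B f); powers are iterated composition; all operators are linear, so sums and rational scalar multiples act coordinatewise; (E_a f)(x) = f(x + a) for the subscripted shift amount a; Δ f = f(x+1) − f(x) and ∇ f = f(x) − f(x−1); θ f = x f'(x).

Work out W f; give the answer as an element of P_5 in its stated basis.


the result is g(x) = 2x^3 + (113/3)x^2 + (164/3)x + 103/4

Δ f = 6x^2 + (28/3)x - 1/3
θ Δ f = 12x^2 + (28/3)x
∇ f = 6x^2 - (8/3)x - 11/3
E_{2} f = 2x^3 + (41/3)x^2 + (80/3)x + 173/12
(∇ + E_{2}) f = 2x^3 + (59/3)x^2 + 24x + 43/4
E_{2} f = 2x^3 + (41/3)x^2 + (80/3)x + 173/12
∇ E_{2} f = 6x^2 + (64/3)x + 15
(θ Δ + (∇ + E_{2}) + ∇ E_{2}) f = 2x^3 + (113/3)x^2 + (164/3)x + 103/4


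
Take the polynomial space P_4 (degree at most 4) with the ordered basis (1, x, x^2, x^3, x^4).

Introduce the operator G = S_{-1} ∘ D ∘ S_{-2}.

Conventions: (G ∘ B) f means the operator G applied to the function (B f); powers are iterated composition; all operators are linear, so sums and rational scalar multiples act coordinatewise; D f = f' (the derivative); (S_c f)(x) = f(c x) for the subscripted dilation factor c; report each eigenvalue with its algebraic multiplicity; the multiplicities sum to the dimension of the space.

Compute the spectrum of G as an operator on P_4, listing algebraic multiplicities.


λ = 0 (multiplicity 5)

image of 1: 0
image of x: -2
image of x^2: -8x
image of x^3: -24x^2
image of x^4: -64x^3
the matrix is upper triangular; its diagonal is (0, 0, 0, 0, 0)
for a triangular matrix the eigenvalues are the diagonal entries, with algebraic multiplicity their repetition count


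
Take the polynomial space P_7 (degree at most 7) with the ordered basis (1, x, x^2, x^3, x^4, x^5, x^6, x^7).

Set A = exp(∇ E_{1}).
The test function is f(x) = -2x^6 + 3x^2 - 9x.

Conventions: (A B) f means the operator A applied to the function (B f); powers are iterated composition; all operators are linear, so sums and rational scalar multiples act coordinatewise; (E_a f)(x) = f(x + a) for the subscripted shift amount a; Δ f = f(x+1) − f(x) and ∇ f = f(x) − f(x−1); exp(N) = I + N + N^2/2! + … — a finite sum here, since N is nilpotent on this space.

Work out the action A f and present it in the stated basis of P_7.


the image equals g(x) = -2x^6 - 12x^5 - 60x^4 - 200x^3 - 447x^2 - 627x - 409

order-1 term: -12x^5 - 30x^4 - 40x^3 - 30x^2 - 6x - 8
order-2 term: -30x^4 - 120x^3 - 210x^2 - 180x - 59
order-3 term: -40x^3 - 180x^2 - 300x - 180
order-4 term: -30x^2 - 120x - 130
order-5 term: -12x - 30
order-6 term: -2
the series for exp(∇ E_{1}) f terminates at order 6
exp(∇ E_{1}) f = -2x^6 - 12x^5 - 60x^4 - 200x^3 - 447x^2 - 627x - 409


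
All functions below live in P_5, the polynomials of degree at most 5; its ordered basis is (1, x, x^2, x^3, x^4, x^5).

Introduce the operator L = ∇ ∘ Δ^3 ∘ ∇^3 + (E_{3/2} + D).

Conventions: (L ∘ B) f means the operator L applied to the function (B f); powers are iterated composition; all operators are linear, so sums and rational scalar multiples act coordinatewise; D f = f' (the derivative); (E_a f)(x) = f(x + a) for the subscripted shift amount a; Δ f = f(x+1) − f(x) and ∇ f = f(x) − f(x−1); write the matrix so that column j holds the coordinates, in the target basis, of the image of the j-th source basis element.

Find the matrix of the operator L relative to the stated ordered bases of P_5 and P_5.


the matrix is [[1, 5/2, 9/4, 27/8, 81/16, 243/32]; [0, 1, 5, 27/4, 27/2, 405/16]; [0, 0, 1, 15/2, 27/2, 135/4]; [0, 0, 0, 1, 10, 45/2]; [0, 0, 0, 0, 1, 25/2]; [0, 0, 0, 0, 0, 1]] (rows listed top to bottom)

image of 1: 1
image of x: x + 5/2
image of x^2: x^2 + 5x + 9/4
image of x^3: x^3 + (15/2)x^2 + (27/4)x + 27/8
image of x^4: x^4 + 10x^3 + (27/2)x^2 + (27/2)x + 81/16
image of x^5: x^5 + (25/2)x^4 + (45/2)x^3 + (135/4)x^2 + (405/16)x + 243/32
each image's coordinates form column j of the matrix


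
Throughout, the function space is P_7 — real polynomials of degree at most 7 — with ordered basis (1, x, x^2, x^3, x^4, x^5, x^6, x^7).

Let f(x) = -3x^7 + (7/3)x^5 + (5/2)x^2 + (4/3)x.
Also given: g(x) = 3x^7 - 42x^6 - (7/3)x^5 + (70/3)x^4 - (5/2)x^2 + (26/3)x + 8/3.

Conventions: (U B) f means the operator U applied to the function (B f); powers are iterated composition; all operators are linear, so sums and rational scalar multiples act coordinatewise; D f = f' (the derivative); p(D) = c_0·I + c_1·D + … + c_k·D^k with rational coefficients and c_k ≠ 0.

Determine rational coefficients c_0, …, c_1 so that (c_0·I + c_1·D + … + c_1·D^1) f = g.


D^0 f = -3x^7 + (7/3)x^5 + (5/2)x^2 + (4/3)x
D^1 f = -21x^6 + (35/3)x^4 + 5x + 4/3
matching coefficients of g against c_0 f + c_1 Df + … from the top degree down determines the c_i
solution: c_0 = -1, c_1 = 2

p(D) = -I + 2·D, i.e. c_0 = -1, c_1 = 2


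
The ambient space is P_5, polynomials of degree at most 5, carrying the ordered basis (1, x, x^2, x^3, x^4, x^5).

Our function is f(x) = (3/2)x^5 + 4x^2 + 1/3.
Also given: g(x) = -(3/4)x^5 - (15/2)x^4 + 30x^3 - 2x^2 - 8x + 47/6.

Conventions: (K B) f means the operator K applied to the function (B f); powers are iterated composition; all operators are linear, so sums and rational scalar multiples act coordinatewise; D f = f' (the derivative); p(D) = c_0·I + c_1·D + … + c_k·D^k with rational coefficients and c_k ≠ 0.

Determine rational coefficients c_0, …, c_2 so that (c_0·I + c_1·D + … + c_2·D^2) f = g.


p(D) = -(1/2)·I − D + D^2, i.e. c_0 = -1/2, c_1 = -1, c_2 = 1

D^0 f = (3/2)x^5 + 4x^2 + 1/3
D^1 f = (15/2)x^4 + 8x
D^2 f = 30x^3 + 8
matching coefficients of g against c_0 f + c_1 Df + … from the top degree down determines the c_i
solution: c_0 = -1/2, c_1 = -1, c_2 = 1


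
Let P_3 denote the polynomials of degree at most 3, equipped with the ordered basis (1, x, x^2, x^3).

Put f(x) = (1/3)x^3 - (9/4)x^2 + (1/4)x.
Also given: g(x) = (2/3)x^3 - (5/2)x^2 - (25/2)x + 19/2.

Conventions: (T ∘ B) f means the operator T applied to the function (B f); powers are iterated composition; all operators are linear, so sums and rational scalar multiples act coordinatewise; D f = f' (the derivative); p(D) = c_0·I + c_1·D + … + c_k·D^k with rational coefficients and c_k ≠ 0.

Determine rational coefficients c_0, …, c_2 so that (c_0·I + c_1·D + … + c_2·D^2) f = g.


D^0 f = (1/3)x^3 - (9/4)x^2 + (1/4)x
D^1 f = x^2 - (9/2)x + 1/4
D^2 f = 2x - 9/2
matching coefficients of g against c_0 f + c_1 Df + … from the top degree down determines the c_i
solution: c_0 = 2, c_1 = 2, c_2 = -2

c_0 = 2, c_1 = 2, c_2 = -2


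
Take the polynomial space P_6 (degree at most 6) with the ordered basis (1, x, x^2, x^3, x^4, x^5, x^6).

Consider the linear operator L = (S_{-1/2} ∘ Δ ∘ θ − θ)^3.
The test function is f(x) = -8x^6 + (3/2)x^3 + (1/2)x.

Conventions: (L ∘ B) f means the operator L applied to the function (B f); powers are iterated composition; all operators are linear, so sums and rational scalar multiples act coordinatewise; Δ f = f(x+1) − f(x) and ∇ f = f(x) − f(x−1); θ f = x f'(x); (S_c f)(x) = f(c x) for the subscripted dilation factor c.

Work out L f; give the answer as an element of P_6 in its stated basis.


the result is g(x) = 1728x^6 + 819x^5 - (58095/16)x^4 + (56871/8)x^3 - (165249/16)x^2 + (41639/8)x - 2627/2

θ f = -48x^6 + (9/2)x^3 + (1/2)x
Δ θ f = -288x^5 - 720x^4 - 960x^3 - (1413/2)x^2 - (549/2)x - 43
S_{-1/2} Δ θ f = 9x^5 - 45x^4 + 120x^3 - (1413/8)x^2 + (549/4)x - 43
θ f = -48x^6 + (9/2)x^3 + (1/2)x
(-θ) f = 48x^6 - (9/2)x^3 - (1/2)x
(S_{-1/2} ∘ Δ ∘ θ − θ) f = 48x^6 + 9x^5 - 45x^4 + (231/2)x^3 - (1413/8)x^2 + (547/4)x - 43
θ (S_{-1/2} ∘ Δ ∘ θ − θ) f = 288x^6 + 45x^5 - 180x^4 + (693/2)x^3 - (1413/4)x^2 + (547/4)x
Δ θ (S_{-1/2} ∘ Δ ∘ θ − θ) f = 1728x^5 + 4545x^4 + 5490x^3 + (9459/2)x^2 + 1566x + 283
S_{-1/2} Δ θ (S_{-1/2} ∘ Δ ∘ θ − θ) f = -54x^5 + (4545/16)x^4 - (2745/4)x^3 + (9459/8)x^2 - 783x + 283
θ (S_{-1/2} ∘ Δ ∘ θ − θ) f = 288x^6 + 45x^5 - 180x^4 + (693/2)x^3 - (1413/4)x^2 + (547/4)x
(-θ) (S_{-1/2} ∘ Δ ∘ θ − θ) f = -288x^6 - 45x^5 + 180x^4 - (693/2)x^3 + (1413/4)x^2 - (547/4)x
(S_{-1/2} ∘ Δ ∘ θ − θ) (S_{-1/2} ∘ Δ ∘ θ − θ) f = -288x^6 - 99x^5 + (7425/16)x^4 - (4131/4)x^3 + (12285/8)x^2 - (3679/4)x + 283
θ (S_{-1/2} ∘ Δ ∘ θ − θ) (S_{-1/2} ∘ Δ ∘ θ − θ) f = -1728x^6 - 495x^5 + (7425/4)x^4 - (12393/4)x^3 + (12285/4)x^2 - (3679/4)x
Δ θ (S_{-1/2} ∘ Δ ∘ θ − θ) (S_{-1/2} ∘ Δ ∘ θ − θ) f = -10368x^5 - 28395x^4 - 32085x^3 - (116109/4)x^2 - (34281/4)x - 2627/2
S_{-1/2} Δ θ (S_{-1/2} ∘ Δ ∘ θ − θ) (S_{-1/2} ∘ Δ ∘ θ − θ) f = 324x^5 - (28395/16)x^4 + (32085/8)x^3 - (116109/16)x^2 + (34281/8)x - 2627/2
θ (S_{-1/2} ∘ Δ ∘ θ − θ) (S_{-1/2} ∘ Δ ∘ θ − θ) f = -1728x^6 - 495x^5 + (7425/4)x^4 - (12393/4)x^3 + (12285/4)x^2 - (3679/4)x
(-θ) (S_{-1/2} ∘ Δ ∘ θ − θ) (S_{-1/2} ∘ Δ ∘ θ − θ) f = 1728x^6 + 495x^5 - (7425/4)x^4 + (12393/4)x^3 - (12285/4)x^2 + (3679/4)x
(S_{-1/2} ∘ Δ ∘ θ − θ) (S_{-1/2} ∘ Δ ∘ θ − θ) (S_{-1/2} ∘ Δ ∘ θ − θ) f = 1728x^6 + 819x^5 - (58095/16)x^4 + (56871/8)x^3 - (165249/16)x^2 + (41639/8)x - 2627/2


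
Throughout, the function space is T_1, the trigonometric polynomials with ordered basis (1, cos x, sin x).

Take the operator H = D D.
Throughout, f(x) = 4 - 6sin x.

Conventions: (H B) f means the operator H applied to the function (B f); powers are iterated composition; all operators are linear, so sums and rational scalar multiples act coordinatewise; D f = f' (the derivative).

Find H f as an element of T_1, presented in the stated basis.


D f = -6cos x
D D f = 6sin x

the image equals g(x) = 6sin x


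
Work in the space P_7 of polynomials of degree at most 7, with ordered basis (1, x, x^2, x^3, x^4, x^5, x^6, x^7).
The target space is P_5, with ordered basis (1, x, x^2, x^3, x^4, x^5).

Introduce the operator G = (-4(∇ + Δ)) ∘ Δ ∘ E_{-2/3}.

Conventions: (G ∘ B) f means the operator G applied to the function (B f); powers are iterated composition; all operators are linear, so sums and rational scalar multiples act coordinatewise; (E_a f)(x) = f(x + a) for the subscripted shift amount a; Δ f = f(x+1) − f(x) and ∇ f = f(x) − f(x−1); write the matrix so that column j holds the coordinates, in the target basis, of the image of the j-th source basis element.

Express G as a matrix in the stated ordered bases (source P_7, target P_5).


the matrix is [[0, 0, -16, 8, -128/3, 920/27, -2912/27, 9128/81]; [0, 0, 0, -48, 32, -640/3, 1840/9, -20384/27]; [0, 0, 0, 0, -96, 80, -640, 6440/9]; [0, 0, 0, 0, 0, -160, 160, -4480/3]; [0, 0, 0, 0, 0, 0, -240, 280]; [0, 0, 0, 0, 0, 0, 0, -336]] (rows listed top to bottom)

image of 1: 0
image of x: 0
image of x^2: -16
image of x^3: -48x + 8
image of x^4: -96x^2 + 32x - 128/3
image of x^5: -160x^3 + 80x^2 - (640/3)x + 920/27
image of x^6: -240x^4 + 160x^3 - 640x^2 + (1840/9)x - 2912/27
image of x^7: -336x^5 + 280x^4 - (4480/3)x^3 + (6440/9)x^2 - (20384/27)x + 9128/81
each image's coordinates form column j of the matrix


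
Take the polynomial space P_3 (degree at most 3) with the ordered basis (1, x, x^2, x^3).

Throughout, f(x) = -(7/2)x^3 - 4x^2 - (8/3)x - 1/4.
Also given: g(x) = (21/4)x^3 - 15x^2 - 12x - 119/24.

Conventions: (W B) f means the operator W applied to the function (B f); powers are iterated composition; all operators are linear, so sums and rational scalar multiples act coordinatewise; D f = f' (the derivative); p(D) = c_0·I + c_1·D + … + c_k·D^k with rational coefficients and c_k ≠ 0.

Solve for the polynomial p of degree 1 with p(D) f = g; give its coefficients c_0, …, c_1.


p(D) = -(3/2)·I + 2·D, i.e. c_0 = -3/2, c_1 = 2

D^0 f = -(7/2)x^3 - 4x^2 - (8/3)x - 1/4
D^1 f = -(21/2)x^2 - 8x - 8/3
matching coefficients of g against c_0 f + c_1 Df + … from the top degree down determines the c_i
solution: c_0 = -3/2, c_1 = 2


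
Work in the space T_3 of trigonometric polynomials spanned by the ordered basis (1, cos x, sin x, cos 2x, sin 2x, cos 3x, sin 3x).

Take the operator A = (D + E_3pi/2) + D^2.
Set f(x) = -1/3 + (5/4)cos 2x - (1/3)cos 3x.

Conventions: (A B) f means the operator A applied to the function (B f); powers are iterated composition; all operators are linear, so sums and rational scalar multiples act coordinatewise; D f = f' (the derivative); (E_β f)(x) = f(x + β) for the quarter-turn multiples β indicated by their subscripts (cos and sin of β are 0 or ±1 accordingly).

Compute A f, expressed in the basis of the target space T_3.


D f = -(5/2)sin 2x + sin 3x
E_3pi/2 f = -1/3 - (5/4)cos 2x + (1/3)sin 3x
(D + E_3pi/2) f = -1/3 - (5/4)cos 2x - (5/2)sin 2x + (4/3)sin 3x
D f = -(5/2)sin 2x + sin 3x
D D f = -5cos 2x + 3cos 3x
((D + E_3pi/2) + D^2) f = -1/3 - (25/4)cos 2x - (5/2)sin 2x + 3cos 3x + (4/3)sin 3x

the result is g(x) = -1/3 - (25/4)cos 2x - (5/2)sin 2x + 3cos 3x + (4/3)sin 3x


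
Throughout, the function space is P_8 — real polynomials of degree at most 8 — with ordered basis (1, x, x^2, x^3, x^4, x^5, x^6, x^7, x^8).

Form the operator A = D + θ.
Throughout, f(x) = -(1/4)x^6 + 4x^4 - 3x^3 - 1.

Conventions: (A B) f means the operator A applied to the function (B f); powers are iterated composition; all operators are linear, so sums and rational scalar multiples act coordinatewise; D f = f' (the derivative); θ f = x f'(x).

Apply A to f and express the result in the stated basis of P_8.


the result is g(x) = -(3/2)x^6 - (3/2)x^5 + 16x^4 + 7x^3 - 9x^2

D f = -(3/2)x^5 + 16x^3 - 9x^2
θ f = -(3/2)x^6 + 16x^4 - 9x^3
(D + θ) f = -(3/2)x^6 - (3/2)x^5 + 16x^4 + 7x^3 - 9x^2


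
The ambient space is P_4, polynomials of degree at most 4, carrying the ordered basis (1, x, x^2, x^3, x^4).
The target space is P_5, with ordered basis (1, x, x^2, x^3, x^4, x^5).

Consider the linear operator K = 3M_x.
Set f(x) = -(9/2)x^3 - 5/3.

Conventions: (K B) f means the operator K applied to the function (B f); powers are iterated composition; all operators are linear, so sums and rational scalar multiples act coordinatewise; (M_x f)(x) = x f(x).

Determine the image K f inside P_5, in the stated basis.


M_x f = -(9/2)x^4 - (5/3)x
(3M_x) f = -(27/2)x^4 - 5x

the image equals g(x) = -(27/2)x^4 - 5x


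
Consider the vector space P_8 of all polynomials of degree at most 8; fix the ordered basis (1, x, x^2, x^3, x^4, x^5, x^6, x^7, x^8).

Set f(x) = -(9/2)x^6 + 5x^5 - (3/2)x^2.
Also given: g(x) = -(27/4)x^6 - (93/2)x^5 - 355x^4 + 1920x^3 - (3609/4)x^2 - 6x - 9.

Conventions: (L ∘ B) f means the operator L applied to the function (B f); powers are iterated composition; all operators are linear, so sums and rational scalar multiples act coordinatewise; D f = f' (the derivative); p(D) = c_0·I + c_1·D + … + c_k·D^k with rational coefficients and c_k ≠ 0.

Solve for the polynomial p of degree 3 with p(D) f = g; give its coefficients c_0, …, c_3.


D^0 f = -(9/2)x^6 + 5x^5 - (3/2)x^2
D^1 f = -27x^5 + 25x^4 - 3x
D^2 f = -135x^4 + 100x^3 - 3
D^3 f = -540x^3 + 300x^2
matching coefficients of g against c_0 f + c_1 Df + … from the top degree down determines the c_i
solution: c_0 = 3/2, c_1 = 2, c_2 = 3, c_3 = -3

p(D) = (3/2)·I + 2·D + 3·D^2 − 3·D^3, i.e. c_0 = 3/2, c_1 = 2, c_2 = 3, c_3 = -3


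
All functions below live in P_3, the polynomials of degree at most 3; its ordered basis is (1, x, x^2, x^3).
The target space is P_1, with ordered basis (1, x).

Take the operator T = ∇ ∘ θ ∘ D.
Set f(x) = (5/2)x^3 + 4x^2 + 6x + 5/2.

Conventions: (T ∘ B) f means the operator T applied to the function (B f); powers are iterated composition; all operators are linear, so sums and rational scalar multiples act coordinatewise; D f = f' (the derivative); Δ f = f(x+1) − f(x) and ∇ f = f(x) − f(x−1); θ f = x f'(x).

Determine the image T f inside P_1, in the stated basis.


D f = (15/2)x^2 + 8x + 6
θ D f = 15x^2 + 8x
∇ θ D f = 30x - 7

the image equals g(x) = 30x - 7


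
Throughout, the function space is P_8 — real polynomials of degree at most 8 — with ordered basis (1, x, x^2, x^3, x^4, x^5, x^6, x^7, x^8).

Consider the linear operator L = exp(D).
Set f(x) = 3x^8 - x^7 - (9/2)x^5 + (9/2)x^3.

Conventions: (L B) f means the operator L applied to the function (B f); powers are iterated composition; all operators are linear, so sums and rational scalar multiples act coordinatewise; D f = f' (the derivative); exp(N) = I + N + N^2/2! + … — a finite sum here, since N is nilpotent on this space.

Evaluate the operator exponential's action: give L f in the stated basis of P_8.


g(x) = 3x^8 + 23x^7 + 77x^6 + (285/2)x^5 + (305/2)x^4 + (185/2)x^3 + (63/2)x^2 + 8x + 2

order-1 term: 24x^7 - 7x^6 - (45/2)x^4 + (27/2)x^2
order-2 term: 84x^6 - 21x^5 - 45x^3 + (27/2)x
order-3 term: 168x^5 - 35x^4 - 45x^2 + 9/2
order-4 term: 210x^4 - 35x^3 - (45/2)x
order-5 term: 168x^3 - 21x^2 - 9/2
order-6 term: 84x^2 - 7x
order-7 term: 24x - 1
order-8 term: 3
the series for exp(D) f terminates at order 8
exp(D) f = 3x^8 + 23x^7 + 77x^6 + (285/2)x^5 + (305/2)x^4 + (185/2)x^3 + (63/2)x^2 + 8x + 2


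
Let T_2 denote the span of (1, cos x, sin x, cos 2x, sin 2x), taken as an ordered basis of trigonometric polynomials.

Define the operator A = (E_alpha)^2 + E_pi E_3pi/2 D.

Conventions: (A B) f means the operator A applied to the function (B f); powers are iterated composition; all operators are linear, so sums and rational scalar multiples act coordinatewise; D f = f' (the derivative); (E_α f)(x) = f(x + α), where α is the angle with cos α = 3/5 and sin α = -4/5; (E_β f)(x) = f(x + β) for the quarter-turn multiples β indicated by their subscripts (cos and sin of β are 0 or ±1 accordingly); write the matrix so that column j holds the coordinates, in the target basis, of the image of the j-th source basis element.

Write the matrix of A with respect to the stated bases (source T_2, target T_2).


image of 1: 1
image of cos x: -(32/25)cos x + (24/25)sin x
image of sin x: -(24/25)cos x - (32/25)sin x
image of cos 2x: -(527/625)cos 2x + (914/625)sin 2x
image of sin 2x: -(914/625)cos 2x - (527/625)sin 2x
each image's coordinates form column j of the matrix

the matrix is [[1, 0, 0, 0, 0]; [0, -32/25, -24/25, 0, 0]; [0, 24/25, -32/25, 0, 0]; [0, 0, 0, -527/625, -914/625]; [0, 0, 0, 914/625, -527/625]] (rows listed top to bottom)


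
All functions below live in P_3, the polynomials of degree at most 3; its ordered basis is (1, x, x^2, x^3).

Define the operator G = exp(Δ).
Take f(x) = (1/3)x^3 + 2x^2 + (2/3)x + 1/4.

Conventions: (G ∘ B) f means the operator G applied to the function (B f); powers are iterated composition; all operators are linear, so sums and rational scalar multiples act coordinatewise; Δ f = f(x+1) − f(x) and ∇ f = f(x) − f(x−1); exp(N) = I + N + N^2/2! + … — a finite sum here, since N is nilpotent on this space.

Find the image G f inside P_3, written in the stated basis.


the image equals g(x) = (1/3)x^3 + 3x^2 + (20/3)x + 79/12

order-1 term: x^2 + 5x + 3
order-2 term: x + 3
order-3 term: 1/3
the series for exp(Δ) f terminates at order 3
exp(Δ) f = (1/3)x^3 + 3x^2 + (20/3)x + 79/12


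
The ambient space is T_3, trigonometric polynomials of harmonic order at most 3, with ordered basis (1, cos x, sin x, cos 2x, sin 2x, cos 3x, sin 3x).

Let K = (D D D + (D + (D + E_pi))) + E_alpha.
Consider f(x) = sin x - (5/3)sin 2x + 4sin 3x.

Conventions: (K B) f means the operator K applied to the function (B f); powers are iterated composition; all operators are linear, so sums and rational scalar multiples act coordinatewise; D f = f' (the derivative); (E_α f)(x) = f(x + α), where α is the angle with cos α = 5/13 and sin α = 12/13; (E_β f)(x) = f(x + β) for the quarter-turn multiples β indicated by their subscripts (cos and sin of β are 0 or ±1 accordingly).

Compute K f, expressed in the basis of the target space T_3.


the result is g(x) = (25/13)cos x - (8/13)sin x + (2780/507)cos 2x - (250/507)sin 2x - (187860/2197)cos 3x - (16928/2197)sin 3x

D f = cos x - (10/3)cos 2x + 12cos 3x
D D f = -sin x + (20/3)sin 2x - 36sin 3x
D D D f = -cos x + (40/3)cos 2x - 108cos 3x
D f = cos x - (10/3)cos 2x + 12cos 3x
D f = cos x - (10/3)cos 2x + 12cos 3x
E_pi f = -sin x - (5/3)sin 2x - 4sin 3x
(D + E_pi) f = cos x - sin x - (10/3)cos 2x - (5/3)sin 2x + 12cos 3x - 4sin 3x
(D + (D + E_pi)) f = 2cos x - sin x - (20/3)cos 2x - (5/3)sin 2x + 24cos 3x - 4sin 3x
(D D D + (D + (D + E_pi))) f = cos x - sin x + (20/3)cos 2x - (5/3)sin 2x - 84cos 3x - 4sin 3x
E_alpha f = (12/13)cos x + (5/13)sin x - (200/169)cos 2x + (595/507)sin 2x - (3312/2197)cos 3x - (8140/2197)sin 3x
((D D D + (D + (D + E_pi))) + E_alpha) f = (25/13)cos x - (8/13)sin x + (2780/507)cos 2x - (250/507)sin 2x - (187860/2197)cos 3x - (16928/2197)sin 3x


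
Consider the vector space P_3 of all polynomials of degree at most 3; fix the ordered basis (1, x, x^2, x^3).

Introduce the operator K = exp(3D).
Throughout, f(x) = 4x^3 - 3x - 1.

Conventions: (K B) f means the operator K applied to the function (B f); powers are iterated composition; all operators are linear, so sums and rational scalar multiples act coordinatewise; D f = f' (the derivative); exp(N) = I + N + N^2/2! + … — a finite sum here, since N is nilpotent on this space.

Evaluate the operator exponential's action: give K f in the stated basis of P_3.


order-1 term: 36x^2 - 9
order-2 term: 108x
order-3 term: 108
the series for exp(3D) f terminates at order 3
exp(3D) f = 4x^3 + 36x^2 + 105x + 98

the image equals g(x) = 4x^3 + 36x^2 + 105x + 98


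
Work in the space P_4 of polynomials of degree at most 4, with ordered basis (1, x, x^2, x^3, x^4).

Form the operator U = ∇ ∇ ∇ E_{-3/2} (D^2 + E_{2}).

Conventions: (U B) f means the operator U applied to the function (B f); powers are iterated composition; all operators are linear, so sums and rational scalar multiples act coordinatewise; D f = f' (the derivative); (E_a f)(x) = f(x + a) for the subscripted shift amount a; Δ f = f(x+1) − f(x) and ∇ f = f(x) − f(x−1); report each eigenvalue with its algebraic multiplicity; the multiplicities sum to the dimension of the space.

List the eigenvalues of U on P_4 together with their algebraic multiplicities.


image of 1: 0
image of x: 0
image of x^2: 0
image of x^3: 6
image of x^4: 24x - 24
the matrix is upper triangular; its diagonal is (0, 0, 0, 0, 0)
for a triangular matrix the eigenvalues are the diagonal entries, with algebraic multiplicity their repetition count

λ = 0 (multiplicity 5)


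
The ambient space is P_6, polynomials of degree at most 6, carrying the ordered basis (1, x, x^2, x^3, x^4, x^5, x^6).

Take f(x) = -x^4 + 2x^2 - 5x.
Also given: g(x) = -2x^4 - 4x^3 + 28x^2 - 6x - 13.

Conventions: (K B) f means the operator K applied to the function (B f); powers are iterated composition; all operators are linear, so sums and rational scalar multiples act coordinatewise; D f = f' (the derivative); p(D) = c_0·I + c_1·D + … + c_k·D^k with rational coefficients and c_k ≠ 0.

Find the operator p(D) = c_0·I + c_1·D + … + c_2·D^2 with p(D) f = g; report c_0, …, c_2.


p(D) = 2·I + D − 2·D^2, i.e. c_0 = 2, c_1 = 1, c_2 = -2

D^0 f = -x^4 + 2x^2 - 5x
D^1 f = -4x^3 + 4x - 5
D^2 f = -12x^2 + 4
matching coefficients of g against c_0 f + c_1 Df + … from the top degree down determines the c_i
solution: c_0 = 2, c_1 = 1, c_2 = -2


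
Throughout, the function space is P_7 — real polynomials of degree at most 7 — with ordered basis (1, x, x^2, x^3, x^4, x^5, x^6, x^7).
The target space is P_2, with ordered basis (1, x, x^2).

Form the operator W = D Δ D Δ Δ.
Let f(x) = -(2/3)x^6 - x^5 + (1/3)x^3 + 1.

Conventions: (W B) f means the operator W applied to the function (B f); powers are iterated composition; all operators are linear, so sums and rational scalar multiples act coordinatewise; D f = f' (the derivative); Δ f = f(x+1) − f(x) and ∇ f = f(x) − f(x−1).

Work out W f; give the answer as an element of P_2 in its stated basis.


the image equals g(x) = -480x - 840

Δ f = -4x^5 - 15x^4 - (70/3)x^3 - 19x^2 - 8x - 4/3
Δ Δ f = -20x^4 - 100x^3 - 200x^2 - 188x - 208/3
D (Δ Δ) f = -80x^3 - 300x^2 - 400x - 188
Δ D (Δ Δ) f = -240x^2 - 840x - 780
D Δ D (Δ Δ) f = -480x - 840


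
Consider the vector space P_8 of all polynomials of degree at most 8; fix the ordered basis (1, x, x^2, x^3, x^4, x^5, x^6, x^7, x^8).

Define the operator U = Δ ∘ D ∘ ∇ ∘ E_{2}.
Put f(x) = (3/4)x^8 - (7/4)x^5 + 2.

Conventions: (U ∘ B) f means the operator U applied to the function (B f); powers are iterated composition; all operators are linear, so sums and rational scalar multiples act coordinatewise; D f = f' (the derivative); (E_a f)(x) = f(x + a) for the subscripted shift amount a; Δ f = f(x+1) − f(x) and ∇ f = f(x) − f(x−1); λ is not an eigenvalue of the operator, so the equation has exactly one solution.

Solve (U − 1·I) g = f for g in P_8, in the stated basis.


write g with unknown coordinates in the stated basis and equate coefficients in (U − 1·I) g = f
solving from the highest basis element down gives g = -(3/4)x^8 - (1001/4)x^5 - 2520x^4 - 10500x^3 - 37695x^2 - 145824x - 516233/2
check: U g = -252x^5 - 2520x^4 - 10500x^3 - 37695x^2 - 145824x - 516229/2
so U g − 1·g = (3/4)x^8 - (7/4)x^5 + 2 = f ✓

the image equals g(x) = -(3/4)x^8 - (1001/4)x^5 - 2520x^4 - 10500x^3 - 37695x^2 - 145824x - 516233/2


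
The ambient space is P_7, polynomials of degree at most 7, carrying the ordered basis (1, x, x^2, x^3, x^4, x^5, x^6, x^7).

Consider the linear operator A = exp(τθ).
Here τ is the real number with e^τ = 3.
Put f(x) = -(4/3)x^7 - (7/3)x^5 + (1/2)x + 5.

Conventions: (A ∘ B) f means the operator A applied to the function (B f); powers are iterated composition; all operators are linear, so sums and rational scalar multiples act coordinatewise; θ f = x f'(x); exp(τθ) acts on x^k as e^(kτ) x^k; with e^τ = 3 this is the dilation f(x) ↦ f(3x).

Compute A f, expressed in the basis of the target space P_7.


the image equals g(x) = -2916x^7 - 567x^5 + (3/2)x + 5

exp(τθ) x^k = e^(kτ) x^k; with e^τ = 3 this sends x^k to 3^k x^k
x ↦ 3 x
x^5 ↦ 243 x^5
x^7 ↦ 2187 x^7
applying this coordinatewise to f: exp(τθ) f = -2916x^7 - 567x^5 + (3/2)x + 5


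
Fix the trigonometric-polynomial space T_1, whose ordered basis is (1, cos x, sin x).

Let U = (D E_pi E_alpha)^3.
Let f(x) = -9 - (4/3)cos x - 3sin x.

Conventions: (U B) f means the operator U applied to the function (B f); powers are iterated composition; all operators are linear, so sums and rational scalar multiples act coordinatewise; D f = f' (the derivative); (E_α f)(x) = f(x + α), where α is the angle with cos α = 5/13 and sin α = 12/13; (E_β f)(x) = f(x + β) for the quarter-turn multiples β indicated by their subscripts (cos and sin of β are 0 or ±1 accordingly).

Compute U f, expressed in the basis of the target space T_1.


E_alpha f = -9 - (128/39)cos x + (1/13)sin x
E_pi E_alpha f = -9 + (128/39)cos x - (1/13)sin x
D E_pi E_alpha f = -(1/13)cos x - (128/39)sin x
E_alpha (D E_pi E_alpha) f = -(517/169)cos x - (604/507)sin x
E_pi E_alpha (D E_pi E_alpha) f = (517/169)cos x + (604/507)sin x
D E_pi E_alpha (D E_pi E_alpha) f = (604/507)cos x - (517/169)sin x
E_alpha (D E_pi E_alpha) (D E_pi E_alpha) f = -(15592/6591)cos x - (5001/2197)sin x
E_pi E_alpha (D E_pi E_alpha) (D E_pi E_alpha) f = (15592/6591)cos x + (5001/2197)sin x
D E_pi E_alpha (D E_pi E_alpha) (D E_pi E_alpha) f = (5001/2197)cos x - (15592/6591)sin x

the image equals g(x) = (5001/2197)cos x - (15592/6591)sin x


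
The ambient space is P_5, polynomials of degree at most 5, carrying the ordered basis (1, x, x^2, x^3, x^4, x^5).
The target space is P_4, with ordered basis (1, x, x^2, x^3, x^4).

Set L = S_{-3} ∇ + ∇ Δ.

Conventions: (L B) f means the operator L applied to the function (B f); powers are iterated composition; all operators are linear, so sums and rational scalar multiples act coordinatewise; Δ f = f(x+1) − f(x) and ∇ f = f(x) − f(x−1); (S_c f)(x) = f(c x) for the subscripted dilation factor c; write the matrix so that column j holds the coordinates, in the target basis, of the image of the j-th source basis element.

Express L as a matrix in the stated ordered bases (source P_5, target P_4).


image of 1: 0
image of x: 1
image of x^2: -6x + 1
image of x^3: 27x^2 + 15x + 1
image of x^4: -108x^3 - 42x^2 - 12x + 1
image of x^5: 405x^4 + 290x^3 + 90x^2 + 25x + 1
each image's coordinates form column j of the matrix

the matrix is [[0, 1, 1, 1, 1, 1]; [0, 0, -6, 15, -12, 25]; [0, 0, 0, 27, -42, 90]; [0, 0, 0, 0, -108, 290]; [0, 0, 0, 0, 0, 405]] (rows listed top to bottom)


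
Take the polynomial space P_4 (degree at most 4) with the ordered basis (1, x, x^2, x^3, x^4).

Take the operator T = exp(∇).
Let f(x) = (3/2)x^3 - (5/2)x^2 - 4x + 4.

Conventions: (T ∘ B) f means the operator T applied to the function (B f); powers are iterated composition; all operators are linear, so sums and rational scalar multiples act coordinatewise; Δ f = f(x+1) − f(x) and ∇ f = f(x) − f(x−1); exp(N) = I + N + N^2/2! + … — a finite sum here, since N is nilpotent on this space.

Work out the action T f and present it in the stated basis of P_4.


order-1 term: (9/2)x^2 - (19/2)x
order-2 term: (9/2)x - 7
order-3 term: 3/2
the series for exp(∇) f terminates at order 3
exp(∇) f = (3/2)x^3 + 2x^2 - 9x - 3/2

the result is g(x) = (3/2)x^3 + 2x^2 - 9x - 3/2


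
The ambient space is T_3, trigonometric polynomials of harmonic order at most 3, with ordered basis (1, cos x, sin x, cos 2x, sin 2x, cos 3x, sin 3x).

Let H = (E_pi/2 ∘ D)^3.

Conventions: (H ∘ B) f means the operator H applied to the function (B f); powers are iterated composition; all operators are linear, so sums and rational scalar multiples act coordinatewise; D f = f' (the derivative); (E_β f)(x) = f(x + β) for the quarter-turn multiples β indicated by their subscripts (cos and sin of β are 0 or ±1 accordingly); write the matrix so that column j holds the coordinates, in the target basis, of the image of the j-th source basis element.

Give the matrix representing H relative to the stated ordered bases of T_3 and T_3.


the matrix is [[0, 0, 0, 0, 0, 0, 0]; [0, -1, 0, 0, 0, 0, 0]; [0, 0, -1, 0, 0, 0, 0]; [0, 0, 0, 0, 8, 0, 0]; [0, 0, 0, -8, 0, 0, 0]; [0, 0, 0, 0, 0, 27, 0]; [0, 0, 0, 0, 0, 0, 27]] (rows listed top to bottom)

image of 1: 0
image of cos x: -cos x
image of sin x: -sin x
image of cos 2x: -8sin 2x
image of sin 2x: 8cos 2x
image of cos 3x: 27cos 3x
image of sin 3x: 27sin 3x
each image's coordinates form column j of the matrix


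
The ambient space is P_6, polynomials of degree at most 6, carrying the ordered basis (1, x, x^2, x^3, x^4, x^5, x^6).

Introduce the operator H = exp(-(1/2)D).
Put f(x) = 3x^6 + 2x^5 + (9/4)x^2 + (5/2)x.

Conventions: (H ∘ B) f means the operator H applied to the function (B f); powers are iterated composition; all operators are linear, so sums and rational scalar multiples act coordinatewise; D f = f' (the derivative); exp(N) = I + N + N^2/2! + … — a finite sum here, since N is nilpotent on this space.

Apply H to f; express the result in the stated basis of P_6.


g(x) = 3x^6 - 7x^5 + (25/4)x^4 - (5/2)x^3 + (41/16)x^2 + (5/16)x - 45/64

order-1 term: -9x^5 - 5x^4 - (9/4)x - 5/4
order-2 term: (45/4)x^4 + 5x^3 + 9/16
order-3 term: -(15/2)x^3 - (5/2)x^2
order-4 term: (45/16)x^2 + (5/8)x
order-5 term: -(9/16)x - 1/16
order-6 term: 3/64
the series for exp(-(1/2)D) f terminates at order 6
exp(-(1/2)D) f = 3x^6 - 7x^5 + (25/4)x^4 - (5/2)x^3 + (41/16)x^2 + (5/16)x - 45/64


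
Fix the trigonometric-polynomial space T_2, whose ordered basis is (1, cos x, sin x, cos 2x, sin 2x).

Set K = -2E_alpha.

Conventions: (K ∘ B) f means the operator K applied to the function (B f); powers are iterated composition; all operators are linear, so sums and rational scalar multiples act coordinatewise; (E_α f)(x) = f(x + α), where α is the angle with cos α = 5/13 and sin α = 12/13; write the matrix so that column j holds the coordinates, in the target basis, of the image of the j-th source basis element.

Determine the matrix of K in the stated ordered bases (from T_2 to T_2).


the matrix is [[-2, 0, 0, 0, 0]; [0, -10/13, -24/13, 0, 0]; [0, 24/13, -10/13, 0, 0]; [0, 0, 0, 238/169, -240/169]; [0, 0, 0, 240/169, 238/169]] (rows listed top to bottom)

image of 1: -2
image of cos x: -(10/13)cos x + (24/13)sin x
image of sin x: -(24/13)cos x - (10/13)sin x
image of cos 2x: (238/169)cos 2x + (240/169)sin 2x
image of sin 2x: -(240/169)cos 2x + (238/169)sin 2x
each image's coordinates form column j of the matrix
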